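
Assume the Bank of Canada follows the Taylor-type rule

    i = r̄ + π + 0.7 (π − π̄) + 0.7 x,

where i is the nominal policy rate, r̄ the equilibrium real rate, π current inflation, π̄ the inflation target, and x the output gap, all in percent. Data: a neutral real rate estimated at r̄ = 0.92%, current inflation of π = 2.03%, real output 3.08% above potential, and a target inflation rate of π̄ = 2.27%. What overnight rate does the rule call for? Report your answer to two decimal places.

Output 3.08% above potential → x = 3.08.
i = 0.92 + 2.03 + 0.7 × (2.03 − 2.27) + 0.7 × 3.08
   = 0.92 + 2.03 − 0.168 + 2.156 = 4.94

4.94%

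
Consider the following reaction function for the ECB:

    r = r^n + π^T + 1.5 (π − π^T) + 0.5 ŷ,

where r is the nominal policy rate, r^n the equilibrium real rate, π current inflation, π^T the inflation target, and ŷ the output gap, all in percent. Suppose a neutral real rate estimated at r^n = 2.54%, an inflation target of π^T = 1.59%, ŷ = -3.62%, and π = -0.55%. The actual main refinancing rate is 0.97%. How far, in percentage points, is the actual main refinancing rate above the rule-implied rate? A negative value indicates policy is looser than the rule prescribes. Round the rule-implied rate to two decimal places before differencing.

r = 2.54 + 1.59 + 1.5 × (-0.55 − 1.59) + 0.5 × (-3.62)
   = 2.54 + 1.59 − 3.21 − 1.81 = -0.89
Deviation = 0.97 − (-0.89) = 1.86 pp.

1.86 pp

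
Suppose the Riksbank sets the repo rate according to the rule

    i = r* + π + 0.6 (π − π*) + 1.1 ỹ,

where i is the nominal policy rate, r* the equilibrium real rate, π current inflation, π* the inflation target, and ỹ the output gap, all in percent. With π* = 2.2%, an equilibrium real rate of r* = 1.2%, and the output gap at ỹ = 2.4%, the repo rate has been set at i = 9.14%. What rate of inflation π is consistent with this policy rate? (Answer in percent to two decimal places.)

Collecting π: i = r* + (1 + 0.6) π − 0.6 π* + 1.1 ỹ
1.6 π = 9.14 − 1.2 + 0.6 × 2.2 − 1.1 × 2.4 = 6.62
π = 6.62 / 1.6 = 4.14

4.14%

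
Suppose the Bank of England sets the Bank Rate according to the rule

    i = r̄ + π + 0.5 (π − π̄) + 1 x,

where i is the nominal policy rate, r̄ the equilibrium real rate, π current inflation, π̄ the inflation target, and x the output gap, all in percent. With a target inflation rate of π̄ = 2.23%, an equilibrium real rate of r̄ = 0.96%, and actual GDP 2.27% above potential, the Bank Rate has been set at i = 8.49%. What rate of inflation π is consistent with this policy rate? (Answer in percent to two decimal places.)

4.25%

Output 2.27% above potential → x = 2.27.
Collecting π: i = r̄ + (1 + 0.5) π − 0.5 π̄ + 1 x
1.5 π = 8.49 − 0.96 + 0.5 × 2.23 − 1 × 2.27 = 6.375
π = 6.375 / 1.5 = 4.25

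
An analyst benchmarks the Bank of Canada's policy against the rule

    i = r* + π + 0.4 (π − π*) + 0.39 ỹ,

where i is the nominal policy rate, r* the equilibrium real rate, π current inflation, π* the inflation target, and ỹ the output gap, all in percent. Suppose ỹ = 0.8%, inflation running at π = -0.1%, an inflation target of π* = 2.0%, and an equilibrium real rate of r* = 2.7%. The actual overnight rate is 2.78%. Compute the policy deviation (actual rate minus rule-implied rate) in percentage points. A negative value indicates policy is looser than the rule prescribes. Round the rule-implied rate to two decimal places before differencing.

0.71 pp

i = 2.7 + (-0.1) + 0.4 × (-0.1 − 2.0) + 0.39 × 0.8
   = 2.7 − 0.1 − 0.84 + 0.312 = 2.07
Deviation = 2.78 − 2.07 = 0.71 pp.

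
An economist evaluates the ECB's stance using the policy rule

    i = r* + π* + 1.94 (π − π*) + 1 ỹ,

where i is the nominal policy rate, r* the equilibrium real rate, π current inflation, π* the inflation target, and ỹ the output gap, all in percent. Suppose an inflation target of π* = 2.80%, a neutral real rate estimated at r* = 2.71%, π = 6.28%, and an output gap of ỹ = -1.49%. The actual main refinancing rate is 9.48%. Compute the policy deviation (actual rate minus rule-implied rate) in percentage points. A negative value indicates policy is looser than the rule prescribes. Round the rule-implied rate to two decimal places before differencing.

i = 2.71 + 2.80 + 1.94 × (6.28 − 2.80) + 1 × (-1.49)
   = 2.71 + 2.8 + 6.7512 − 1.49 = 10.77
Deviation = 9.48 − 10.77 = -1.29 pp.

-1.29 pp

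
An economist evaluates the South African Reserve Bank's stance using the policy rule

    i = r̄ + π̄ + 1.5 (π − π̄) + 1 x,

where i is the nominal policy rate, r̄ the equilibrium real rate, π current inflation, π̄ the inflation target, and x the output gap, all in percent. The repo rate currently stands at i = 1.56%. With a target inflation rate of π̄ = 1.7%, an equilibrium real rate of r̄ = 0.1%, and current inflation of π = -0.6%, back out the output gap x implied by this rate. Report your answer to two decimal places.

1 x = 1.56 − 0.1 − 1.7 − 1.5 × ((-0.6) − 1.7) = 3.21
x = 3.21 / 1 = 3.21

3.21%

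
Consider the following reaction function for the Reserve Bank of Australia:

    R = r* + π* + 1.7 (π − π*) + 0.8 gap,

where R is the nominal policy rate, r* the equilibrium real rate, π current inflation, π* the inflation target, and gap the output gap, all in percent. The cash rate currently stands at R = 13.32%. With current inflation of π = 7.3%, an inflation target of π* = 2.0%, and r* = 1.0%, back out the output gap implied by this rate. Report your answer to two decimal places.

0.8 gap = 13.32 − 1.0 − 2.0 − 1.7 × (7.3 − 2.0) = 1.31
gap = 1.31 / 0.8 = 1.64

1.64%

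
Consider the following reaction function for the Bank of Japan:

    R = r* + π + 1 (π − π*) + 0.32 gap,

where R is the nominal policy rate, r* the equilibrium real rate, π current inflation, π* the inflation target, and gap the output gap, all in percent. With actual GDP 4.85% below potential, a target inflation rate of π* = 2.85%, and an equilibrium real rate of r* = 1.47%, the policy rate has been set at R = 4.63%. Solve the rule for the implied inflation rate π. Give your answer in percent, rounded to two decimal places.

3.78%

Output 4.85% below potential → gap = -4.85.
Collecting π: R = r* + (1 + 1) π − 1 π* + 0.32 gap
2 π = 4.63 − 1.47 + 1 × 2.85 − 0.32 × (-4.85) = 7.562
π = 7.562 / 2 = 3.78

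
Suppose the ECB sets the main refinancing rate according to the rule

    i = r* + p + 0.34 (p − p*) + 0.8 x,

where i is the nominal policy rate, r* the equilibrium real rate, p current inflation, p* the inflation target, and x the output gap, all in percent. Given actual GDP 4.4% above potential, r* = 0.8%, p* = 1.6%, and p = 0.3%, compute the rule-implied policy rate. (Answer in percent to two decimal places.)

Output 4.4% above potential → x = 4.4.
i = 0.8 + 0.3 + 0.34 × (0.3 − 1.6) + 0.8 × 4.4
   = 0.8 + 0.3 − 0.442 + 3.52 = 4.18

4.18%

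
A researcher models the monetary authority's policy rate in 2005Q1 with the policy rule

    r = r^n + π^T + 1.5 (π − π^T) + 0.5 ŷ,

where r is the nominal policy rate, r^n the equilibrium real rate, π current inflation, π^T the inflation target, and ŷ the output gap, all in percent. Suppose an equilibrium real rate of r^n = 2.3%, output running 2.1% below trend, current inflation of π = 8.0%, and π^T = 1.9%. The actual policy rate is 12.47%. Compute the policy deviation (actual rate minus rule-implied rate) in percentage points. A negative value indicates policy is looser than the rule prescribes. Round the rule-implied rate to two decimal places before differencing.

Output 2.1% below potential → ŷ = -2.1.
r = 2.3 + 1.9 + 1.5 × (8.0 − 1.9) + 0.5 × (-2.1)
   = 2.3 + 1.9 + 9.15 − 1.05 = 12.30
Deviation = 12.47 − 12.30 = 0.17 pp.

0.17 pp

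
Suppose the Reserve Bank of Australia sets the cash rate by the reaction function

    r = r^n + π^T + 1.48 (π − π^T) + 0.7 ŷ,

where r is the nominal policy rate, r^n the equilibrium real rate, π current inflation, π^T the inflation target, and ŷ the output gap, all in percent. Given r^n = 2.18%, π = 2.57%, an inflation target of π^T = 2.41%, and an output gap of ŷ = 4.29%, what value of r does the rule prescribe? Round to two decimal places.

7.83%

r = 2.18 + 2.41 + 1.48 × (2.57 − 2.41) + 0.7 × 4.29
   = 2.18 + 2.41 + 0.2368 + 3.003 = 7.83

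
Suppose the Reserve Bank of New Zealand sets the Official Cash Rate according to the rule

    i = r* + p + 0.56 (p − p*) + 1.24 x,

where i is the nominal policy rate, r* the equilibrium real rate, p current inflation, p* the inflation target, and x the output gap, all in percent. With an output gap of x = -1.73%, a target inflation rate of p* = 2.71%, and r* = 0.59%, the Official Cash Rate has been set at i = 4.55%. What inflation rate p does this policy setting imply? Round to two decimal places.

4.89%

Collecting p: i = r* + (1 + 0.56) p − 0.56 p* + 1.24 x
1.56 p = 4.55 − 0.59 + 0.56 × 2.71 − 1.24 × (-1.73) = 7.6228
p = 7.6228 / 1.56 = 4.89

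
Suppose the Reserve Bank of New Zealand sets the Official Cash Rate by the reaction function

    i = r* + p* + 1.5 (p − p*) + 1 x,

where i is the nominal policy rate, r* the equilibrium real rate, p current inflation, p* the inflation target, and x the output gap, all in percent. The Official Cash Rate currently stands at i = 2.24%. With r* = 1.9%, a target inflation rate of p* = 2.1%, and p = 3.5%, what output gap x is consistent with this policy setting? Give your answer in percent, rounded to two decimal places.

1 x = 2.24 − 1.9 − 2.1 − 1.5 × (3.5 − 2.1) = -3.86
x = -3.86 / 1 = -3.86

-3.86%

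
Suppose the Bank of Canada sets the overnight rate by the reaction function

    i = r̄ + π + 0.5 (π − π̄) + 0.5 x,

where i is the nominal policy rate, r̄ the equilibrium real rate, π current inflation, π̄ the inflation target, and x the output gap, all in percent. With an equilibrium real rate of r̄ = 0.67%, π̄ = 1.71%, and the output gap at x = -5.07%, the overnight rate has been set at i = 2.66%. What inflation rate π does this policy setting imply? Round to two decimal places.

3.59%

Collecting π: i = r̄ + (1 + 0.5) π − 0.5 π̄ + 0.5 x
1.5 π = 2.66 − 0.67 + 0.5 × 1.71 − 0.5 × (-5.07) = 5.38
π = 5.38 / 1.5 = 3.59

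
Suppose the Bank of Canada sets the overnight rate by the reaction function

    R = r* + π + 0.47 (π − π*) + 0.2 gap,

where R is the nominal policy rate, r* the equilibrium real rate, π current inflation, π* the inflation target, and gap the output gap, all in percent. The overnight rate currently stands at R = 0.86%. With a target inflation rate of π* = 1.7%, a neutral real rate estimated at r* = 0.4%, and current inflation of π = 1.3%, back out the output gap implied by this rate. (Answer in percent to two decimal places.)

-3.26%

0.2 gap = 0.86 − 0.4 − 1.3 − 0.47 × (1.3 − 1.7) = -0.652
gap = -0.652 / 0.2 = -3.26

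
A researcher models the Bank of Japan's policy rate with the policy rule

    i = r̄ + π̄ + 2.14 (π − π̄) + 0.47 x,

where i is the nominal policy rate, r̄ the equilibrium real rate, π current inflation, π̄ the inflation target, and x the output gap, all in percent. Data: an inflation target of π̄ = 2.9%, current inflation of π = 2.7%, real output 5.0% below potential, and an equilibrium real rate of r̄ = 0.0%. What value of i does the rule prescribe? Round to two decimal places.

0.12%

Output 5.0% below potential → x = -5.0.
i = 0.0 + 2.9 + 2.14 × (2.7 − 2.9) + 0.47 × (-5.0)
   = 0.0 + 2.9 − 0.428 − 2.35 = 0.12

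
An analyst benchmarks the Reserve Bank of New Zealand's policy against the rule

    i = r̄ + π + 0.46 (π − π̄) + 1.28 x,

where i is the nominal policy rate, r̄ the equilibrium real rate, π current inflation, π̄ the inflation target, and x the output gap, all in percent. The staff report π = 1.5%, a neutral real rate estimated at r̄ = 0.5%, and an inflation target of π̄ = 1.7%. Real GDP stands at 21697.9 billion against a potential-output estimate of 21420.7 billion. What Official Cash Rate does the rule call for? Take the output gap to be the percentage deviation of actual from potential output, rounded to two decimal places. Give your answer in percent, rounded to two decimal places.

3.56%

Output gap = 100 × (21697.9 − 21420.7) / 21420.7 = 1.29%.
i = 0.50 + 1.50 + 0.46 × (1.50 − 1.70) + 1.28 × 1.29
   = 0.50 + 1.5 − 0.092 + 1.6512 = 3.56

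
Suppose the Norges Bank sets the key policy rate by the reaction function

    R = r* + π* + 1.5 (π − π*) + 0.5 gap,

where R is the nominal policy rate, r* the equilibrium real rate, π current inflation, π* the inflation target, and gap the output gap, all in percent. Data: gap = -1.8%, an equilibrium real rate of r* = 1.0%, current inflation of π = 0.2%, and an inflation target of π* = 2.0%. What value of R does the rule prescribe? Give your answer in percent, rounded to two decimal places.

R = 1.0 + 2.0 + 1.5 × (0.2 − 2.0) + 0.5 × (-1.8)
   = 1.0 + 2 − 2.7 − 0.9 = -0.60

-0.60%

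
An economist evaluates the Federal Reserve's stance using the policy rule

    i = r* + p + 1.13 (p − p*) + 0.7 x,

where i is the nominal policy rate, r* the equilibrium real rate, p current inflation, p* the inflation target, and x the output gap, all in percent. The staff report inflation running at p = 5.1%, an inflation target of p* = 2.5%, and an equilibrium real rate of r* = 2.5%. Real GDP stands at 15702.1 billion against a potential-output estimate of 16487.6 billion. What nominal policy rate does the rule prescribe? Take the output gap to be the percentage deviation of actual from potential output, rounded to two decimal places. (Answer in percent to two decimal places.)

7.21%

Output gap = 100 × (15702.1 − 16487.6) / 16487.6 = -4.76%.
i = 2.50 + 5.10 + 1.13 × (5.10 − 2.50) + 0.7 × (-4.76)
   = 2.50 + 5.1 + 2.938 − 3.332 = 7.21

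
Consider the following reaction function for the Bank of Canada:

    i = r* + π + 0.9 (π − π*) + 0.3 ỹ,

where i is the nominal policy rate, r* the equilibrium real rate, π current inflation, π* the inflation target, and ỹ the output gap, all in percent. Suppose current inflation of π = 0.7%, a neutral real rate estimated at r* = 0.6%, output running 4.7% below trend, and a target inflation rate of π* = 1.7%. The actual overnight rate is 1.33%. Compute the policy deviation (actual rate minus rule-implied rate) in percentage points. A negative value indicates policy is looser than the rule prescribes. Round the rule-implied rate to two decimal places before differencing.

2.34 pp

Output 4.7% below potential → ỹ = -4.7.
i = 0.6 + 0.7 + 0.9 × (0.7 − 1.7) + 0.3 × (-4.7)
   = 0.6 + 0.7 − 0.9 − 1.41 = -1.01
Deviation = 1.33 − (-1.01) = 2.34 pp.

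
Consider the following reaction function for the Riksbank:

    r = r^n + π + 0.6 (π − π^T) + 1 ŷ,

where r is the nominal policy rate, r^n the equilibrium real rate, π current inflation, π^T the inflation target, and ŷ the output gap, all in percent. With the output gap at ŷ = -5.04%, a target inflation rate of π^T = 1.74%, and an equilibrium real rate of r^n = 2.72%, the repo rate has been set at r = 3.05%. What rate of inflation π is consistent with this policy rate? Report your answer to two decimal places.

Collecting π: r = r^n + (1 + 0.6) π − 0.6 π^T + 1 ŷ
1.6 π = 3.05 − 2.72 + 0.6 × 1.74 − 1 × (-5.04) = 6.414
π = 6.414 / 1.6 = 4.01

4.01%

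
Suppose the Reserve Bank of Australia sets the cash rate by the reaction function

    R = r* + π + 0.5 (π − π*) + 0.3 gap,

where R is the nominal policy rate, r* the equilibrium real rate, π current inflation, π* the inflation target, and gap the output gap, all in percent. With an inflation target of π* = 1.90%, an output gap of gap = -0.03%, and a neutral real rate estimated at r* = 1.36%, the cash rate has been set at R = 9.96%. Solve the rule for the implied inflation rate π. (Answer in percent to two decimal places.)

Collecting π: R = r* + (1 + 0.5) π − 0.5 π* + 0.3 gap
1.5 π = 9.96 − 1.36 + 0.5 × 1.90 − 0.3 × (-0.03) = 9.559
π = 9.559 / 1.5 = 6.37

6.37%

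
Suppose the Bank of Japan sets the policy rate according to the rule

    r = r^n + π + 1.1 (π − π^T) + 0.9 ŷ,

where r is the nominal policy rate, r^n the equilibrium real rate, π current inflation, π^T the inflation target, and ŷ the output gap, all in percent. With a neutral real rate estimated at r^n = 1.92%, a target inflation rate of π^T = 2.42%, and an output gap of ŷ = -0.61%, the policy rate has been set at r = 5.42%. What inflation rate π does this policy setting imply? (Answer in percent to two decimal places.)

3.20%

Collecting π: r = r^n + (1 + 1.1) π − 1.1 π^T + 0.9 ŷ
2.1 π = 5.42 − 1.92 + 1.1 × 2.42 − 0.9 × (-0.61) = 6.711
π = 6.711 / 2.1 = 3.20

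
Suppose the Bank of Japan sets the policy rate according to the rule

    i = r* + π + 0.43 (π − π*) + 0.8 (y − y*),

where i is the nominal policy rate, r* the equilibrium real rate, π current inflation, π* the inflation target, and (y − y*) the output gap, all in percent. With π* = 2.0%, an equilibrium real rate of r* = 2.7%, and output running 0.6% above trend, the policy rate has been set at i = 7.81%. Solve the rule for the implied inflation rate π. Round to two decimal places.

Output 0.6% above potential → (y − y*) = 0.6.
Collecting π: i = r* + (1 + 0.43) π − 0.43 π* + 0.8 (y − y*)
1.43 π = 7.81 − 2.7 + 0.43 × 2.0 − 0.8 × 0.6 = 5.49
π = 5.49 / 1.43 = 3.84

3.84%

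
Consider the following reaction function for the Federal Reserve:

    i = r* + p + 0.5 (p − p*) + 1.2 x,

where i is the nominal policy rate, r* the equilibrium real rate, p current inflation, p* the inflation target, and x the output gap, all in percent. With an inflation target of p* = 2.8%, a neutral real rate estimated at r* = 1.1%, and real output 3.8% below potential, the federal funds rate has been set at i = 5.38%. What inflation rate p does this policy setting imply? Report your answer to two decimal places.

Output 3.8% below potential → x = -3.8.
Collecting p: i = r* + (1 + 0.5) p − 0.5 p* + 1.2 x
1.5 p = 5.38 − 1.1 + 0.5 × 2.8 − 1.2 × (-3.8) = 10.24
p = 10.24 / 1.5 = 6.83

6.83%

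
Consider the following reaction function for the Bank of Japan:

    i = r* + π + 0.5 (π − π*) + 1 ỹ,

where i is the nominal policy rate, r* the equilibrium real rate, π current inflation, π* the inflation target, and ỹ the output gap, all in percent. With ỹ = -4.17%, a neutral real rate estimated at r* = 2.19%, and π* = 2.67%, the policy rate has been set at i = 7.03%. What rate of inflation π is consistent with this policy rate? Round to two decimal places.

Collecting π: i = r* + (1 + 0.5) π − 0.5 π* + 1 ỹ
1.5 π = 7.03 − 2.19 + 0.5 × 2.67 − 1 × (-4.17) = 10.345
π = 10.345 / 1.5 = 6.90

6.90%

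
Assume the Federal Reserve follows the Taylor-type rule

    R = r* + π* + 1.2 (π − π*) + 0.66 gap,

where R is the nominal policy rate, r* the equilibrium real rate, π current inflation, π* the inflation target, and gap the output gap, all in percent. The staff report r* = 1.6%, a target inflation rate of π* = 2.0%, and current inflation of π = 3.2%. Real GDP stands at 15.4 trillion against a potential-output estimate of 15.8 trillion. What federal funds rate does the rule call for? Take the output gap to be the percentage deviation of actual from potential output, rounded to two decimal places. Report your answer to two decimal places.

3.37%

Output gap = 100 × (15.4 − 15.8) / 15.8 = -2.53%.
R = 1.60 + 2.00 + 1.2 × (3.20 − 2.00) + 0.66 × (-2.53)
   = 1.60 + 2 + 1.44 − 1.6698 = 3.37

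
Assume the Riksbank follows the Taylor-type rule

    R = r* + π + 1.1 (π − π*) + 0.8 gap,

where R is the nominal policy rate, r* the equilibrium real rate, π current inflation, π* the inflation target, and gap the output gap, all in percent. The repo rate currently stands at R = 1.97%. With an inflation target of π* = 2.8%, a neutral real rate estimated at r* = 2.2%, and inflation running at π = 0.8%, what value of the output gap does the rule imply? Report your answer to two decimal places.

0.8 gap = 1.97 − 2.2 − 0.8 − 1.1 × (0.8 − 2.8) = 1.17
gap = 1.17 / 0.8 = 1.46

1.46%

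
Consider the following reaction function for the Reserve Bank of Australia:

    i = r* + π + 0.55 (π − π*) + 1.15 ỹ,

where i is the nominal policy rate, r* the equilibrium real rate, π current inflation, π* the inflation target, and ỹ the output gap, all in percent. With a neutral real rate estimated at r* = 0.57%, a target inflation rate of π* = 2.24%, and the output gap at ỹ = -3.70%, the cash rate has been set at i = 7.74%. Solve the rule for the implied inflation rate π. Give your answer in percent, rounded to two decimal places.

8.17%

Collecting π: i = r* + (1 + 0.55) π − 0.55 π* + 1.15 ỹ
1.55 π = 7.74 − 0.57 + 0.55 × 2.24 − 1.15 × (-3.70) = 12.657
π = 12.657 / 1.55 = 8.17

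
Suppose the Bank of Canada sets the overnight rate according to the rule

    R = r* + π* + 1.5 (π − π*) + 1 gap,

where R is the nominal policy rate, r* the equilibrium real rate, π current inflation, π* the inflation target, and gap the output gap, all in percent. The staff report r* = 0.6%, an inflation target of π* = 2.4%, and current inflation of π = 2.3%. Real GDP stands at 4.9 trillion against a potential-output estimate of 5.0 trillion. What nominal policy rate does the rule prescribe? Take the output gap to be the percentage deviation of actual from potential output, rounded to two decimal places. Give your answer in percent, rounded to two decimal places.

0.85%

Output gap = 100 × (4.9 − 5.0) / 5.0 = -2.00%.
R = 0.60 + 2.40 + 1.5 × (2.30 − 2.40) + 1 × (-2.00)
   = 0.60 + 2.4 − 0.15 − 2 = 0.85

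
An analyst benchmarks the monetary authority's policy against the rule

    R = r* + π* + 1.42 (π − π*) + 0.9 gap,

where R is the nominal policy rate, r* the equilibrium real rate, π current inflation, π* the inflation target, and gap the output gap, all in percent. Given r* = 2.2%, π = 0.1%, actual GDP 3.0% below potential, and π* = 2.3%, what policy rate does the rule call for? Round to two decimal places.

Output 3.0% below potential → gap = -3.0.
R = 2.2 + 2.3 + 1.42 × (0.1 − 2.3) + 0.9 × (-3.0)
   = 2.2 + 2.3 − 3.124 − 2.7 = -1.32

-1.32%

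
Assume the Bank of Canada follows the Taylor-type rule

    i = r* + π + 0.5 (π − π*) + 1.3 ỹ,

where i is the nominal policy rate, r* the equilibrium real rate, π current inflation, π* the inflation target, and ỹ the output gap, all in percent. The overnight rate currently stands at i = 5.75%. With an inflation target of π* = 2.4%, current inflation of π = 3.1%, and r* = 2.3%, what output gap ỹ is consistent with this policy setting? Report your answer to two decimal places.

1.3 ỹ = 5.75 − 2.3 − 3.1 − 0.5 × (3.1 − 2.4) = 0
ỹ = 0 / 1.3 = 0.00

0.00%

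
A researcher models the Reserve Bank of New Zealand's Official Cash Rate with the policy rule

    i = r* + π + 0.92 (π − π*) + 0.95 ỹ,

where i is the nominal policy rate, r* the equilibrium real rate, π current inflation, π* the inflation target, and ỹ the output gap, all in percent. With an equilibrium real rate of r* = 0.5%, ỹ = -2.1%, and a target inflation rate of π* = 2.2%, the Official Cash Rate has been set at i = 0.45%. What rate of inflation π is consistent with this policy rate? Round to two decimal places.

Collecting π: i = r* + (1 + 0.92) π − 0.92 π* + 0.95 ỹ
1.92 π = 0.45 − 0.5 + 0.92 × 2.2 − 0.95 × (-2.1) = 3.969
π = 3.969 / 1.92 = 2.07

2.07%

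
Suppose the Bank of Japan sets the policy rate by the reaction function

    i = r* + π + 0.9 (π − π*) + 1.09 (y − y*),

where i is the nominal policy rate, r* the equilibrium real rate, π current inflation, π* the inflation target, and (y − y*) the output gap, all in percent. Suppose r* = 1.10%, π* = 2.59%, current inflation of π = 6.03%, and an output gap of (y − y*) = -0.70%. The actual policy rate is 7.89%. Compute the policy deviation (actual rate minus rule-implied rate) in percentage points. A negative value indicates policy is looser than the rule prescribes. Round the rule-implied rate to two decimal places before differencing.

-1.57 pp

i = 1.10 + 6.03 + 0.9 × (6.03 − 2.59) + 1.09 × (-0.70)
   = 1.10 + 6.03 + 3.096 − 0.763 = 9.46
Deviation = 7.89 − 9.46 = -1.57 pp.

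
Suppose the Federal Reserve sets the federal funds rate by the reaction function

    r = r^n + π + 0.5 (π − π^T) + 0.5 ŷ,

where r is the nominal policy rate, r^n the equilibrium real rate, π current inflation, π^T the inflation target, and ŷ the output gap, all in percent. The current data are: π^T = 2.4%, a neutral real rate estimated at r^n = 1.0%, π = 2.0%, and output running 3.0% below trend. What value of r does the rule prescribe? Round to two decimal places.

1.30%

Output 3.0% below potential → ŷ = -3.0.
r = 1.0 + 2.0 + 0.5 × (2.0 − 2.4) + 0.5 × (-3.0)
   = 1.0 + 2 − 0.2 − 1.5 = 1.30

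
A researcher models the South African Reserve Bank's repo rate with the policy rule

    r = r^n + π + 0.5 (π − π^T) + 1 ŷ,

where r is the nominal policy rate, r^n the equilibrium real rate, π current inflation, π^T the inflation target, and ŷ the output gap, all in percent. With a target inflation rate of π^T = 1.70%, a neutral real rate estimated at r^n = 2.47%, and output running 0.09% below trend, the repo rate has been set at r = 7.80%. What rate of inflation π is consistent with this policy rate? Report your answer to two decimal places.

Output 0.09% below potential → ŷ = -0.09.
Collecting π: r = r^n + (1 + 0.5) π − 0.5 π^T + 1 ŷ
1.5 π = 7.80 − 2.47 + 0.5 × 1.70 − 1 × (-0.09) = 6.27
π = 6.27 / 1.5 = 4.18

4.18%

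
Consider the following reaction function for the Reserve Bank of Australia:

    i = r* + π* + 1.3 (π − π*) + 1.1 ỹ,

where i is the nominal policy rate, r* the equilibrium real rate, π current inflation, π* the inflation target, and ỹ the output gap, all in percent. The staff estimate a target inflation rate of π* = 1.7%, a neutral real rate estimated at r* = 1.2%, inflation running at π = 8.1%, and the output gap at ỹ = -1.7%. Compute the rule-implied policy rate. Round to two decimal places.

9.35%

i = 1.2 + 1.7 + 1.3 × (8.1 − 1.7) + 1.1 × (-1.7)
   = 1.2 + 1.7 + 8.32 − 1.87 = 9.35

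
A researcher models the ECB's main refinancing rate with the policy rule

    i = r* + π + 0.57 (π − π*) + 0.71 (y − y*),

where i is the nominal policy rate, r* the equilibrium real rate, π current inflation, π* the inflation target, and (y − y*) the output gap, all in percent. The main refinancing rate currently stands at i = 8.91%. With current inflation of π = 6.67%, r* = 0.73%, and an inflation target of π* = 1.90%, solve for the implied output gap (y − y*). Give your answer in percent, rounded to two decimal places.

0.71 (y − y*) = 8.91 − 0.73 − 6.67 − 0.57 × (6.67 − 1.90) = -1.2089
(y − y*) = -1.2089 / 0.71 = -1.70

-1.70%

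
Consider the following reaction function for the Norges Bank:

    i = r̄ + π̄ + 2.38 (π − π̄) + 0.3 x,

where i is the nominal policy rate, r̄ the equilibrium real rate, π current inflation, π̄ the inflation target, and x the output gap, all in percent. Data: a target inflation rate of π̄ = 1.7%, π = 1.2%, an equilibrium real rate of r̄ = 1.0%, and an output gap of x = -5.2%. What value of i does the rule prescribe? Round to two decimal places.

-0.05%

i = 1.0 + 1.7 + 2.38 × (1.2 − 1.7) + 0.3 × (-5.2)
   = 1.0 + 1.7 − 1.19 − 1.56 = -0.05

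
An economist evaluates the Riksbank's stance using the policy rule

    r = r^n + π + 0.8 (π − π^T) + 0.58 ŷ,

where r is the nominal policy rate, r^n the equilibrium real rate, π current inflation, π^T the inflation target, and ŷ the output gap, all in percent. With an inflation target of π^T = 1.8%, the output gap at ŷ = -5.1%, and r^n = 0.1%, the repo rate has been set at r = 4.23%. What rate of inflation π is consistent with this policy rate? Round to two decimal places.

Collecting π: r = r^n + (1 + 0.8) π − 0.8 π^T + 0.58 ŷ
1.8 π = 4.23 − 0.1 + 0.8 × 1.8 − 0.58 × (-5.1) = 8.528
π = 8.528 / 1.8 = 4.74

4.74%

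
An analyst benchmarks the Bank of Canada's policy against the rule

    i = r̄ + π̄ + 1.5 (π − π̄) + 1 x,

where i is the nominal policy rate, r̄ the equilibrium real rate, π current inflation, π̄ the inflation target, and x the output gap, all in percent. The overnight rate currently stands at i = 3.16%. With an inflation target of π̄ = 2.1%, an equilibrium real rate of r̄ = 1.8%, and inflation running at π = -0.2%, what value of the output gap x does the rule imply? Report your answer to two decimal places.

1 x = 3.16 − 1.8 − 2.1 − 1.5 × ((-0.2) − 2.1) = 2.71
x = 2.71 / 1 = 2.71

2.71%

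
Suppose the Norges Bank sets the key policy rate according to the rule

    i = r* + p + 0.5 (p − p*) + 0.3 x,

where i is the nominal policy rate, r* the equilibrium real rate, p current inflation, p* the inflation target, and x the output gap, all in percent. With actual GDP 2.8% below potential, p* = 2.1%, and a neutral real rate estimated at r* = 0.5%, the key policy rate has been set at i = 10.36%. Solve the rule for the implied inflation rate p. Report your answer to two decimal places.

Output 2.8% below potential → x = -2.8.
Collecting p: i = r* + (1 + 0.5) p − 0.5 p* + 0.3 x
1.5 p = 10.36 − 0.5 + 0.5 × 2.1 − 0.3 × (-2.8) = 11.75
p = 11.75 / 1.5 = 7.83

7.83%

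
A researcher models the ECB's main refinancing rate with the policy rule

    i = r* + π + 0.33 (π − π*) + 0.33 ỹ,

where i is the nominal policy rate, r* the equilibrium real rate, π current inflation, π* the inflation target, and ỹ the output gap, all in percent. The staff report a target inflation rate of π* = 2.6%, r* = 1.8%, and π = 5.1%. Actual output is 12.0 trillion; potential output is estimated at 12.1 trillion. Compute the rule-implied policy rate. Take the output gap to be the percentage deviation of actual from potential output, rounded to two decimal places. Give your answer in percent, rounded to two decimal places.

Output gap = 100 × (12.0 − 12.1) / 12.1 = -0.83%.
i = 1.80 + 5.10 + 0.33 × (5.10 − 2.60) + 0.33 × (-0.83)
   = 1.80 + 5.1 + 0.825 − 0.2739 = 7.45

7.45%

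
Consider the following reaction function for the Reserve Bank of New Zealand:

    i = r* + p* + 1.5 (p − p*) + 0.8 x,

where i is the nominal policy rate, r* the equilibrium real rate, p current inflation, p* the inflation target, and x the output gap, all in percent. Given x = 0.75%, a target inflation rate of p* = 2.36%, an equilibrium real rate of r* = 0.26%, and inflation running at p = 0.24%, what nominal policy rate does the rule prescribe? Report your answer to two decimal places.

i = 0.26 + 2.36 + 1.5 × (0.24 − 2.36) + 0.8 × 0.75
   = 0.26 + 2.36 − 3.18 + 0.6 = 0.04

0.04%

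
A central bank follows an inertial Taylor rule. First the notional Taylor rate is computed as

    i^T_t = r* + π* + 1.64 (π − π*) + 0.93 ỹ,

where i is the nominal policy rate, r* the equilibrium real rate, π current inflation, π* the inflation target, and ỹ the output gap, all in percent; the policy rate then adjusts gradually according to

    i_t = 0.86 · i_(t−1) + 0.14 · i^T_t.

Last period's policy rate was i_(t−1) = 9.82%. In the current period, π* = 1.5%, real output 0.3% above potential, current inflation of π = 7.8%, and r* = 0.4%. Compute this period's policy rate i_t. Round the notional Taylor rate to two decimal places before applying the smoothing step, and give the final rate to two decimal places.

10.20%

Output 0.3% above potential → ỹ = 0.3.
i^T_t = 0.4 + 1.5 + 1.64 × (7.8 − 1.5) + 0.93 × 0.3
   = 0.4 + 1.5 + 10.332 + 0.279 = 12.51
i_t = 0.86 × 9.82 + 0.14 × 12.51 = 8.4452 + 1.7514 = 10.20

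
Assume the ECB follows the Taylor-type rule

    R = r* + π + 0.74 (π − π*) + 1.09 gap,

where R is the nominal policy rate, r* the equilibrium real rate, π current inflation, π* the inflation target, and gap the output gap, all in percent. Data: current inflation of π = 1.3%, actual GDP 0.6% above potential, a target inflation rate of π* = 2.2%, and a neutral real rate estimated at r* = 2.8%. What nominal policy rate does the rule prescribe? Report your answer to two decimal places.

4.09%

Output 0.6% above potential → gap = 0.6.
R = 2.8 + 1.3 + 0.74 × (1.3 − 2.2) + 1.09 × 0.6
   = 2.8 + 1.3 − 0.666 + 0.654 = 4.09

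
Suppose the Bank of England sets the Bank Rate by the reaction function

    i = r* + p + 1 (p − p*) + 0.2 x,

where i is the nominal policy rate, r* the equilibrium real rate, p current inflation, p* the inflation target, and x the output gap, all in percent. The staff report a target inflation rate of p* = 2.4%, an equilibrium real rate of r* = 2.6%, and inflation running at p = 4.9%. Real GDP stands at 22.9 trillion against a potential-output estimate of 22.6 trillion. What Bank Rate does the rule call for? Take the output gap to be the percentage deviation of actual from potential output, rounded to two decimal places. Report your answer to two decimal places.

Output gap = 100 × (22.9 − 22.6) / 22.6 = 1.33%.
i = 2.60 + 4.90 + 1 × (4.90 − 2.40) + 0.2 × 1.33
   = 2.60 + 4.9 + 2.5 + 0.266 = 10.27

10.27%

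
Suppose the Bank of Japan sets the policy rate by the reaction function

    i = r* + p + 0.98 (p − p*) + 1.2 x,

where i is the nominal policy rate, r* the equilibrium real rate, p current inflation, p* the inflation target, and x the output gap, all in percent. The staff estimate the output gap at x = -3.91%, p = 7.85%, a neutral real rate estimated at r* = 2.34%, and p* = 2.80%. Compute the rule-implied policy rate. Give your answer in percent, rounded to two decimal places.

i = 2.34 + 7.85 + 0.98 × (7.85 − 2.80) + 1.2 × (-3.91)
   = 2.34 + 7.85 + 4.949 − 4.692 = 10.45

10.45%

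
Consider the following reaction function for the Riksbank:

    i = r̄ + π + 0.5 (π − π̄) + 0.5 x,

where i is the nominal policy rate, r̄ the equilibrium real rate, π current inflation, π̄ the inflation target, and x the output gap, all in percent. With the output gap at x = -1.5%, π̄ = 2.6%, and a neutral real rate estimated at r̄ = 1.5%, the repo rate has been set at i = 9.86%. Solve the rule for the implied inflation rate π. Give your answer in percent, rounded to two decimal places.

Collecting π: i = r̄ + (1 + 0.5) π − 0.5 π̄ + 0.5 x
1.5 π = 9.86 − 1.5 + 0.5 × 2.6 − 0.5 × (-1.5) = 10.41
π = 10.41 / 1.5 = 6.94

6.94%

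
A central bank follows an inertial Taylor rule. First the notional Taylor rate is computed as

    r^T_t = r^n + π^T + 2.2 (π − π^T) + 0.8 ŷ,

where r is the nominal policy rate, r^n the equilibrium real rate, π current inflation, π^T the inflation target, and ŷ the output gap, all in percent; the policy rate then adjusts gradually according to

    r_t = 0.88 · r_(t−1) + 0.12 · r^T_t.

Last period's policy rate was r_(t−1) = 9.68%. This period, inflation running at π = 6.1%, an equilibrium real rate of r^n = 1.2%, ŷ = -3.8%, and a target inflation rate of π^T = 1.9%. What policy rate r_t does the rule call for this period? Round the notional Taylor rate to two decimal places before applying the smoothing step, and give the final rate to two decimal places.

9.63%

r^T_t = 1.2 + 1.9 + 2.2 × (6.1 − 1.9) + 0.8 × (-3.8)
   = 1.2 + 1.9 + 9.24 − 3.04 = 9.30
r_t = 0.88 × 9.68 + 0.12 × 9.30 = 8.5184 + 1.116 = 9.63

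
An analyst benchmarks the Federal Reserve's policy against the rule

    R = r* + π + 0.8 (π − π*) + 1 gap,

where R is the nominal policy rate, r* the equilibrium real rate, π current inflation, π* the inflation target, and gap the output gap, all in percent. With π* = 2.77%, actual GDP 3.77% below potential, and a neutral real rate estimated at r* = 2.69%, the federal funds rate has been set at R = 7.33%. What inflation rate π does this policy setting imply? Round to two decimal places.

5.90%

Output 3.77% below potential → gap = -3.77.
Collecting π: R = r* + (1 + 0.8) π − 0.8 π* + 1 gap
1.8 π = 7.33 − 2.69 + 0.8 × 2.77 − 1 × (-3.77) = 10.626
π = 10.626 / 1.8 = 5.90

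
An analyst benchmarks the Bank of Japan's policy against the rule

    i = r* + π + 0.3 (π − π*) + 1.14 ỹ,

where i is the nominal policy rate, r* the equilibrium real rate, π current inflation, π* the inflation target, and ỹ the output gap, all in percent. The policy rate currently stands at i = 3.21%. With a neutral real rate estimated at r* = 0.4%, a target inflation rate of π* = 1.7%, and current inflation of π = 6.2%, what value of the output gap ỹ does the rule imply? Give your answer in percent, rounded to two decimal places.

-4.16%

1.14 ỹ = 3.21 − 0.4 − 6.2 − 0.3 × (6.2 − 1.7) = -4.74
ỹ = -4.74 / 1.14 = -4.16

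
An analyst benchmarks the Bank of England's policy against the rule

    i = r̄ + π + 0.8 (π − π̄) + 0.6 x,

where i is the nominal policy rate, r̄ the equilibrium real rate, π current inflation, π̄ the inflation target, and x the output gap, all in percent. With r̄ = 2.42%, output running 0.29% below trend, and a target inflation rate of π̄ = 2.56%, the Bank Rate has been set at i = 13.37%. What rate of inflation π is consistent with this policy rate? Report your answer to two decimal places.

7.32%

Output 0.29% below potential → x = -0.29.
Collecting π: i = r̄ + (1 + 0.8) π − 0.8 π̄ + 0.6 x
1.8 π = 13.37 − 2.42 + 0.8 × 2.56 − 0.6 × (-0.29) = 13.172
π = 13.172 / 1.8 = 7.32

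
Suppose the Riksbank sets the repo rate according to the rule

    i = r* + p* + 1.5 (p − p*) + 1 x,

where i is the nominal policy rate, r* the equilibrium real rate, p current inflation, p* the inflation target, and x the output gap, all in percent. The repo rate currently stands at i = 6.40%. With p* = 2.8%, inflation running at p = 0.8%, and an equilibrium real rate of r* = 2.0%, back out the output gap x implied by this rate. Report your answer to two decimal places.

1 x = 6.40 − 2.0 − 2.8 − 1.5 × (0.8 − 2.8) = 4.6
x = 4.6 / 1 = 4.60

4.60%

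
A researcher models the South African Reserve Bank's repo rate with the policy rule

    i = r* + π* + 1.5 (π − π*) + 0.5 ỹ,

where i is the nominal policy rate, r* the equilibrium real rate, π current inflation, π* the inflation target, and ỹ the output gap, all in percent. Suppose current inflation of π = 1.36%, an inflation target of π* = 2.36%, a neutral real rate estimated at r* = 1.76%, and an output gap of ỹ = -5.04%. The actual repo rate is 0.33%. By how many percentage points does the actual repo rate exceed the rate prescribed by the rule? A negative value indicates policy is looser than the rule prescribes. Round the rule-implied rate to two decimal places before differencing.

0.23 pp

i = 1.76 + 2.36 + 1.5 × (1.36 − 2.36) + 0.5 × (-5.04)
   = 1.76 + 2.36 − 1.5 − 2.52 = 0.10
Deviation = 0.33 − 0.10 = 0.23 pp.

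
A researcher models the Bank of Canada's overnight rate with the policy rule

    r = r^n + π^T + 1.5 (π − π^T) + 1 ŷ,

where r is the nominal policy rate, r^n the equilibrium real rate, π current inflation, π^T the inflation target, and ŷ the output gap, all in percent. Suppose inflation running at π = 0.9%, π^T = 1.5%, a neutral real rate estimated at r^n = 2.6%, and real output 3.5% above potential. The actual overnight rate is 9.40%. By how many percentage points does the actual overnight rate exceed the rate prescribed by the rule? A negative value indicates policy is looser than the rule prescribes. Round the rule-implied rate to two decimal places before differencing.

Output 3.5% above potential → ŷ = 3.5.
r = 2.6 + 1.5 + 1.5 × (0.9 − 1.5) + 1 × 3.5
   = 2.6 + 1.5 − 0.9 + 3.5 = 6.70
Deviation = 9.40 − 6.70 = 2.70 pp.

2.70 pp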